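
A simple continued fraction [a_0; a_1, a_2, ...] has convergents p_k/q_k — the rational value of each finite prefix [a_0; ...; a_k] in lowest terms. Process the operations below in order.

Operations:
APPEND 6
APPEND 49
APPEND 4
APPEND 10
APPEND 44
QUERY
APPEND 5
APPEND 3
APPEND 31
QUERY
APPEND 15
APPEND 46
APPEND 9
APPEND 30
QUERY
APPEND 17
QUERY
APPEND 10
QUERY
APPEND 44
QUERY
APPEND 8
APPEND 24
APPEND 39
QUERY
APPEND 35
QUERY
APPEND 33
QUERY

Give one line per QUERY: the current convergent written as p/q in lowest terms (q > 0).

APPEND 6: p_0 = 6·1 + 0 = 6, q_0 = 6·0 + 1 = 1 → 6/1
APPEND 49: p_1 = 49·6 + 1 = 295, q_1 = 49·1 + 0 = 49 → 295/49
APPEND 4: p_2 = 4·295 + 6 = 1186, q_2 = 4·49 + 1 = 197 → 1186/197
APPEND 10: p_3 = 10·1186 + 295 = 12155, q_3 = 10·197 + 49 = 2019 → 12155/2019
APPEND 44: p_4 = 44·12155 + 1186 = 536006, q_4 = 44·2019 + 197 = 89033 → 536006/89033
APPEND 5: p_5 = 5·536006 + 12155 = 2692185, q_5 = 5·89033 + 2019 = 447184 → 2692185/447184
APPEND 3: p_6 = 3·2692185 + 536006 = 8612561, q_6 = 3·447184 + 89033 = 1430585 → 8612561/1430585
APPEND 31: p_7 = 31·8612561 + 2692185 = 269681576, q_7 = 31·1430585 + 447184 = 44795319 → 269681576/44795319
APPEND 15: p_8 = 15·269681576 + 8612561 = 4053836201, q_8 = 15·44795319 + 1430585 = 673360370 → 4053836201/673360370
APPEND 46: p_9 = 46·4053836201 + 269681576 = 186746146822, q_9 = 46·673360370 + 44795319 = 31019372339 → 186746146822/31019372339
APPEND 9: p_10 = 9·186746146822 + 4053836201 = 1684769157599, q_10 = 9·31019372339 + 673360370 = 279847711421 → 1684769157599/279847711421
APPEND 30: p_11 = 30·1684769157599 + 186746146822 = 50729820874792, q_11 = 30·279847711421 + 31019372339 = 8426450714969 → 50729820874792/8426450714969
APPEND 17: p_12 = 17·50729820874792 + 1684769157599 = 864091724029063, q_12 = 17·8426450714969 + 279847711421 = 143529509865894 → 864091724029063/143529509865894
APPEND 10: p_13 = 10·864091724029063 + 50729820874792 = 8691647061165422, q_13 = 10·143529509865894 + 8426450714969 = 1443721549373909 → 8691647061165422/1443721549373909
APPEND 44: p_14 = 44·8691647061165422 + 864091724029063 = 383296562415307631, q_14 = 44·1443721549373909 + 143529509865894 = 63667277682317890 → 383296562415307631/63667277682317890
APPEND 8: p_15 = 8·383296562415307631 + 8691647061165422 = 3075064146383626470, q_15 = 8·63667277682317890 + 1443721549373909 = 510781943007917029 → 3075064146383626470/510781943007917029
APPEND 24: p_16 = 24·3075064146383626470 + 383296562415307631 = 74184836075622342911, q_16 = 24·510781943007917029 + 63667277682317890 = 12322433909872326586 → 74184836075622342911/12322433909872326586
APPEND 39: p_17 = 39·74184836075622342911 + 3075064146383626470 = 2896283671095654999999, q_17 = 39·12322433909872326586 + 510781943007917029 = 481085704428028653883 → 2896283671095654999999/481085704428028653883
APPEND 35: p_18 = 35·2896283671095654999999 + 74184836075622342911 = 101444113324423547342876, q_18 = 35·481085704428028653883 + 12322433909872326586 = 16850322088890875212491 → 101444113324423547342876/16850322088890875212491
APPEND 33: p_19 = 33·101444113324423547342876 + 2896283671095654999999 = 3350552023377072717314907, q_19 = 33·16850322088890875212491 + 481085704428028653883 = 556541714637826910666086 → 3350552023377072717314907/556541714637826910666086

536006/89033
269681576/44795319
50729820874792/8426450714969
864091724029063/143529509865894
8691647061165422/1443721549373909
383296562415307631/63667277682317890
2896283671095654999999/481085704428028653883
101444113324423547342876/16850322088890875212491
3350552023377072717314907/556541714637826910666086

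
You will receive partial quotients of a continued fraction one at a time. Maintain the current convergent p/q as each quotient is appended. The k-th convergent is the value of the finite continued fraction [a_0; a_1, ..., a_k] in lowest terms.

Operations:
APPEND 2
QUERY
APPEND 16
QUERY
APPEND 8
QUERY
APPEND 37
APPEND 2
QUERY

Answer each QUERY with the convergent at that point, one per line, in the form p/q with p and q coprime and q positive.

APPEND 2: p_0 = 2·1 + 0 = 2, q_0 = 2·0 + 1 = 1 → 2/1
APPEND 16: p_1 = 16·2 + 1 = 33, q_1 = 16·1 + 0 = 16 → 33/16
APPEND 8: p_2 = 8·33 + 2 = 266, q_2 = 8·16 + 1 = 129 → 266/129
APPEND 37: p_3 = 37·266 + 33 = 9875, q_3 = 37·129 + 16 = 4789 → 9875/4789
APPEND 2: p_4 = 2·9875 + 266 = 20016, q_4 = 2·4789 + 129 = 9707 → 20016/9707

2/1
33/16
266/129
20016/9707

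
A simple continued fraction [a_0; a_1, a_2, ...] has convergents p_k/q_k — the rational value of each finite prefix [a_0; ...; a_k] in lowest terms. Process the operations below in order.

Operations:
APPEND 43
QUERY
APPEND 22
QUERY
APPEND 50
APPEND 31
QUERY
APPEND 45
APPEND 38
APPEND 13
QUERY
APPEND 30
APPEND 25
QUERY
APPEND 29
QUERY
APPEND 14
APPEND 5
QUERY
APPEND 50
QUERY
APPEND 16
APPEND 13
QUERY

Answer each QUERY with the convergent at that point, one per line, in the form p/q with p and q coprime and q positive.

43/1
947/22
1470130/34153
32789716975/761747059
24688007282325/573533981834
716938419890039/16655396362577
51026067848604394/1185400811652137
2561365218315962571/59503789665664762
535988669510068034461/12451702250675413039

APPEND 43: p_0 = 43·1 + 0 = 43, q_0 = 43·0 + 1 = 1 → 43/1
APPEND 22: p_1 = 22·43 + 1 = 947, q_1 = 22·1 + 0 = 22 → 947/22
APPEND 50: p_2 = 50·947 + 43 = 47393, q_2 = 50·22 + 1 = 1101 → 47393/1101
APPEND 31: p_3 = 31·47393 + 947 = 1470130, q_3 = 31·1101 + 22 = 34153 → 1470130/34153
APPEND 45: p_4 = 45·1470130 + 47393 = 66203243, q_4 = 45·34153 + 1101 = 1537986 → 66203243/1537986
APPEND 38: p_5 = 38·66203243 + 1470130 = 2517193364, q_5 = 38·1537986 + 34153 = 58477621 → 2517193364/58477621
APPEND 13: p_6 = 13·2517193364 + 66203243 = 32789716975, q_6 = 13·58477621 + 1537986 = 761747059 → 32789716975/761747059
APPEND 30: p_7 = 30·32789716975 + 2517193364 = 986208702614, q_7 = 30·761747059 + 58477621 = 22910889391 → 986208702614/22910889391
APPEND 25: p_8 = 25·986208702614 + 32789716975 = 24688007282325, q_8 = 25·22910889391 + 761747059 = 573533981834 → 24688007282325/573533981834
APPEND 29: p_9 = 29·24688007282325 + 986208702614 = 716938419890039, q_9 = 29·573533981834 + 22910889391 = 16655396362577 → 716938419890039/16655396362577
APPEND 14: p_10 = 14·716938419890039 + 24688007282325 = 10061825885742871, q_10 = 14·16655396362577 + 573533981834 = 233749083057912 → 10061825885742871/233749083057912
APPEND 5: p_11 = 5·10061825885742871 + 716938419890039 = 51026067848604394, q_11 = 5·233749083057912 + 16655396362577 = 1185400811652137 → 51026067848604394/1185400811652137
APPEND 50: p_12 = 50·51026067848604394 + 10061825885742871 = 2561365218315962571, q_12 = 50·1185400811652137 + 233749083057912 = 59503789665664762 → 2561365218315962571/59503789665664762
APPEND 16: p_13 = 16·2561365218315962571 + 51026067848604394 = 41032869560904005530, q_13 = 16·59503789665664762 + 1185400811652137 = 953246035462288329 → 41032869560904005530/953246035462288329
APPEND 13: p_14 = 13·41032869560904005530 + 2561365218315962571 = 535988669510068034461, q_14 = 13·953246035462288329 + 59503789665664762 = 12451702250675413039 → 535988669510068034461/12451702250675413039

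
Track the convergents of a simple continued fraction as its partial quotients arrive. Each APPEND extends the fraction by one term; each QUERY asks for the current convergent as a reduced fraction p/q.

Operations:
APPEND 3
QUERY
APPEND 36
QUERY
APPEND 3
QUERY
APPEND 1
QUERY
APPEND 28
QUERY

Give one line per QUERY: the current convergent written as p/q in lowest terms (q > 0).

3/1
109/36
330/109
439/145
12622/4169

APPEND 3: p_0 = 3·1 + 0 = 3, q_0 = 3·0 + 1 = 1 → 3/1
APPEND 36: p_1 = 36·3 + 1 = 109, q_1 = 36·1 + 0 = 36 → 109/36
APPEND 3: p_2 = 3·109 + 3 = 330, q_2 = 3·36 + 1 = 109 → 330/109
APPEND 1: p_3 = 1·330 + 109 = 439, q_3 = 1·109 + 36 = 145 → 439/145
APPEND 28: p_4 = 28·439 + 330 = 12622, q_4 = 28·145 + 109 = 4169 → 12622/4169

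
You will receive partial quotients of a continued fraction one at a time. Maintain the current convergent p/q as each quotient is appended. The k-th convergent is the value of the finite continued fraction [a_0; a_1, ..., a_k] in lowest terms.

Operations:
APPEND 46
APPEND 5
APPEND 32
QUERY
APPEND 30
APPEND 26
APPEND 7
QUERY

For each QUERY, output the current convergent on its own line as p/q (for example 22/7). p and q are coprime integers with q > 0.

7438/161
40928959/885932

APPEND 46: p_0 = 46·1 + 0 = 46, q_0 = 46·0 + 1 = 1 → 46/1
APPEND 5: p_1 = 5·46 + 1 = 231, q_1 = 5·1 + 0 = 5 → 231/5
APPEND 32: p_2 = 32·231 + 46 = 7438, q_2 = 32·5 + 1 = 161 → 7438/161
APPEND 30: p_3 = 30·7438 + 231 = 223371, q_3 = 30·161 + 5 = 4835 → 223371/4835
APPEND 26: p_4 = 26·223371 + 7438 = 5815084, q_4 = 26·4835 + 161 = 125871 → 5815084/125871
APPEND 7: p_5 = 7·5815084 + 223371 = 40928959, q_5 = 7·125871 + 4835 = 885932 → 40928959/885932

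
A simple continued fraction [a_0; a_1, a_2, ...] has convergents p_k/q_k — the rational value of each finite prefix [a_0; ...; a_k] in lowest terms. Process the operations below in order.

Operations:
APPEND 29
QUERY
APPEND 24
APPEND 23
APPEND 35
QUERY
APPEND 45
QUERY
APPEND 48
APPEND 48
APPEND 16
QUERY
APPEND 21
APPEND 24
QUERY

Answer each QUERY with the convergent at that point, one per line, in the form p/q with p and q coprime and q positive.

29/1
562797/19379
25341925/872608
936259397293/32238570675
474213559266109/16328773190043

APPEND 29: p_0 = 29·1 + 0 = 29, q_0 = 29·0 + 1 = 1 → 29/1
APPEND 24: p_1 = 24·29 + 1 = 697, q_1 = 24·1 + 0 = 24 → 697/24
APPEND 23: p_2 = 23·697 + 29 = 16060, q_2 = 23·24 + 1 = 553 → 16060/553
APPEND 35: p_3 = 35·16060 + 697 = 562797, q_3 = 35·553 + 24 = 19379 → 562797/19379
APPEND 45: p_4 = 45·562797 + 16060 = 25341925, q_4 = 45·19379 + 553 = 872608 → 25341925/872608
APPEND 48: p_5 = 48·25341925 + 562797 = 1216975197, q_5 = 48·872608 + 19379 = 41904563 → 1216975197/41904563
APPEND 48: p_6 = 48·1216975197 + 25341925 = 58440151381, q_6 = 48·41904563 + 872608 = 2012291632 → 58440151381/2012291632
APPEND 16: p_7 = 16·58440151381 + 1216975197 = 936259397293, q_7 = 16·2012291632 + 41904563 = 32238570675 → 936259397293/32238570675
APPEND 21: p_8 = 21·936259397293 + 58440151381 = 19719887494534, q_8 = 21·32238570675 + 2012291632 = 679022275807 → 19719887494534/679022275807
APPEND 24: p_9 = 24·19719887494534 + 936259397293 = 474213559266109, q_9 = 24·679022275807 + 32238570675 = 16328773190043 → 474213559266109/16328773190043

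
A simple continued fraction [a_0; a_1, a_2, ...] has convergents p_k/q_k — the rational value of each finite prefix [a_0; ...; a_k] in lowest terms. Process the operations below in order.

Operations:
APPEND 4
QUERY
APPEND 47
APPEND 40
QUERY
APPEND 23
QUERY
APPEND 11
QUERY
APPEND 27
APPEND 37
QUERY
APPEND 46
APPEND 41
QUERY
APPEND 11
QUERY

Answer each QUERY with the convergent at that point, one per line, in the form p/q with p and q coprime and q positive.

APPEND 4: p_0 = 4·1 + 0 = 4, q_0 = 4·0 + 1 = 1 → 4/1
APPEND 47: p_1 = 47·4 + 1 = 189, q_1 = 47·1 + 0 = 47 → 189/47
APPEND 40: p_2 = 40·189 + 4 = 7564, q_2 = 40·47 + 1 = 1881 → 7564/1881
APPEND 23: p_3 = 23·7564 + 189 = 174161, q_3 = 23·1881 + 47 = 43310 → 174161/43310
APPEND 11: p_4 = 11·174161 + 7564 = 1923335, q_4 = 11·43310 + 1881 = 478291 → 1923335/478291
APPEND 27: p_5 = 27·1923335 + 174161 = 52104206, q_5 = 27·478291 + 43310 = 12957167 → 52104206/12957167
APPEND 37: p_6 = 37·52104206 + 1923335 = 1929778957, q_6 = 37·12957167 + 478291 = 479893470 → 1929778957/479893470
APPEND 46: p_7 = 46·1929778957 + 52104206 = 88821936228, q_7 = 46·479893470 + 12957167 = 22088056787 → 88821936228/22088056787
APPEND 41: p_8 = 41·88821936228 + 1929778957 = 3643629164305, q_8 = 41·22088056787 + 479893470 = 906090221737 → 3643629164305/906090221737
APPEND 11: p_9 = 11·3643629164305 + 88821936228 = 40168742743583, q_9 = 11·906090221737 + 22088056787 = 9989080495894 → 40168742743583/9989080495894

4/1
7564/1881
174161/43310
1923335/478291
1929778957/479893470
3643629164305/906090221737
40168742743583/9989080495894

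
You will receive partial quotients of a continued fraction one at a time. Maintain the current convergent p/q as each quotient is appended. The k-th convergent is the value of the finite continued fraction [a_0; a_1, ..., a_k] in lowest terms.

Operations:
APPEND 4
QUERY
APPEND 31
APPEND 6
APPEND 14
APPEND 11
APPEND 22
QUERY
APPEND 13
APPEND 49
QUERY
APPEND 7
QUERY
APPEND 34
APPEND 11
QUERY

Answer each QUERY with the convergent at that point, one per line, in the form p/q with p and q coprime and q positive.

APPEND 4: p_0 = 4·1 + 0 = 4, q_0 = 4·0 + 1 = 1 → 4/1
APPEND 31: p_1 = 31·4 + 1 = 125, q_1 = 31·1 + 0 = 31 → 125/31
APPEND 6: p_2 = 6·125 + 4 = 754, q_2 = 6·31 + 1 = 187 → 754/187
APPEND 14: p_3 = 14·754 + 125 = 10681, q_3 = 14·187 + 31 = 2649 → 10681/2649
APPEND 11: p_4 = 11·10681 + 754 = 118245, q_4 = 11·2649 + 187 = 29326 → 118245/29326
APPEND 22: p_5 = 22·118245 + 10681 = 2612071, q_5 = 22·29326 + 2649 = 647821 → 2612071/647821
APPEND 13: p_6 = 13·2612071 + 118245 = 34075168, q_6 = 13·647821 + 29326 = 8450999 → 34075168/8450999
APPEND 49: p_7 = 49·34075168 + 2612071 = 1672295303, q_7 = 49·8450999 + 647821 = 414746772 → 1672295303/414746772
APPEND 7: p_8 = 7·1672295303 + 34075168 = 11740142289, q_8 = 7·414746772 + 8450999 = 2911678403 → 11740142289/2911678403
APPEND 34: p_9 = 34·11740142289 + 1672295303 = 400837133129, q_9 = 34·2911678403 + 414746772 = 99411812474 → 400837133129/99411812474
APPEND 11: p_10 = 11·400837133129 + 11740142289 = 4420948606708, q_10 = 11·99411812474 + 2911678403 = 1096441615617 → 4420948606708/1096441615617

4/1
2612071/647821
1672295303/414746772
11740142289/2911678403
4420948606708/1096441615617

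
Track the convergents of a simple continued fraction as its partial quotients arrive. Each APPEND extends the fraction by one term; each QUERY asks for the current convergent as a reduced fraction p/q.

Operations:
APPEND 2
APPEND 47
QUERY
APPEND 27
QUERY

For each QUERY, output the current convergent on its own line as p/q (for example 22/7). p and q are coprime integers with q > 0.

APPEND 2: p_0 = 2·1 + 0 = 2, q_0 = 2·0 + 1 = 1 → 2/1
APPEND 47: p_1 = 47·2 + 1 = 95, q_1 = 47·1 + 0 = 47 → 95/47
APPEND 27: p_2 = 27·95 + 2 = 2567, q_2 = 27·47 + 1 = 1270 → 2567/1270

95/47
2567/1270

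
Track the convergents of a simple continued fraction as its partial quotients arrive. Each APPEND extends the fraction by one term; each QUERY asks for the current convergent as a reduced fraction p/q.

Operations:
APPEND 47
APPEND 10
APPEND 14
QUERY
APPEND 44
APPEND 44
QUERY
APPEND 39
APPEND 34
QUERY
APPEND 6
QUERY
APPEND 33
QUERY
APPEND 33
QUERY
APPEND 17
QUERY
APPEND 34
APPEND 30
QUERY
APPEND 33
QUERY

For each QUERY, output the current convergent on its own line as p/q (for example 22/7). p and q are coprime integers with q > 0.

6641/141
12884341/273557
17107471457/363221415
103147610716/2190003427
3420978625085/72633334506
112995442238521/2399090042125
1924343496679942/40857164050631
1968144573377376412/41787137196958001
65014311595782778145/1380367070167377612

APPEND 47: p_0 = 47·1 + 0 = 47, q_0 = 47·0 + 1 = 1 → 47/1
APPEND 10: p_1 = 10·47 + 1 = 471, q_1 = 10·1 + 0 = 10 → 471/10
APPEND 14: p_2 = 14·471 + 47 = 6641, q_2 = 14·10 + 1 = 141 → 6641/141
APPEND 44: p_3 = 44·6641 + 471 = 292675, q_3 = 44·141 + 10 = 6214 → 292675/6214
APPEND 44: p_4 = 44·292675 + 6641 = 12884341, q_4 = 44·6214 + 141 = 273557 → 12884341/273557
APPEND 39: p_5 = 39·12884341 + 292675 = 502781974, q_5 = 39·273557 + 6214 = 10674937 → 502781974/10674937
APPEND 34: p_6 = 34·502781974 + 12884341 = 17107471457, q_6 = 34·10674937 + 273557 = 363221415 → 17107471457/363221415
APPEND 6: p_7 = 6·17107471457 + 502781974 = 103147610716, q_7 = 6·363221415 + 10674937 = 2190003427 → 103147610716/2190003427
APPEND 33: p_8 = 33·103147610716 + 17107471457 = 3420978625085, q_8 = 33·2190003427 + 363221415 = 72633334506 → 3420978625085/72633334506
APPEND 33: p_9 = 33·3420978625085 + 103147610716 = 112995442238521, q_9 = 33·72633334506 + 2190003427 = 2399090042125 → 112995442238521/2399090042125
APPEND 17: p_10 = 17·112995442238521 + 3420978625085 = 1924343496679942, q_10 = 17·2399090042125 + 72633334506 = 40857164050631 → 1924343496679942/40857164050631
APPEND 34: p_11 = 34·1924343496679942 + 112995442238521 = 65540674329356549, q_11 = 34·40857164050631 + 2399090042125 = 1391542667763579 → 65540674329356549/1391542667763579
APPEND 30: p_12 = 30·65540674329356549 + 1924343496679942 = 1968144573377376412, q_12 = 30·1391542667763579 + 40857164050631 = 41787137196958001 → 1968144573377376412/41787137196958001
APPEND 33: p_13 = 33·1968144573377376412 + 65540674329356549 = 65014311595782778145, q_13 = 33·41787137196958001 + 1391542667763579 = 1380367070167377612 → 65014311595782778145/1380367070167377612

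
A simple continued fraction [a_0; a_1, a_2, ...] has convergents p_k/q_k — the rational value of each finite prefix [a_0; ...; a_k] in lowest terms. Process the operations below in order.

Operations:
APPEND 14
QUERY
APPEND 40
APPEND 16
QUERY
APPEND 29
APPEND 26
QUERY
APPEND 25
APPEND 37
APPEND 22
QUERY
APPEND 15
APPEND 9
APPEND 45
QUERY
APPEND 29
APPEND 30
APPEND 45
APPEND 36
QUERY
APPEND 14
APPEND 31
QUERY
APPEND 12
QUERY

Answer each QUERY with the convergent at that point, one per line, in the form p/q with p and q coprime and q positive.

14/1
8990/641
6802036/484995
138954064157/9907625650
855044374662573/60965899987808
1209044564568479442009/86206625279972437022
526974865498976103238166/37574069718636129587069
6340658573759790904141739/452098122529870850436765

APPEND 14: p_0 = 14·1 + 0 = 14, q_0 = 14·0 + 1 = 1 → 14/1
APPEND 40: p_1 = 40·14 + 1 = 561, q_1 = 40·1 + 0 = 40 → 561/40
APPEND 16: p_2 = 16·561 + 14 = 8990, q_2 = 16·40 + 1 = 641 → 8990/641
APPEND 29: p_3 = 29·8990 + 561 = 261271, q_3 = 29·641 + 40 = 18629 → 261271/18629
APPEND 26: p_4 = 26·261271 + 8990 = 6802036, q_4 = 26·18629 + 641 = 484995 → 6802036/484995
APPEND 25: p_5 = 25·6802036 + 261271 = 170312171, q_5 = 25·484995 + 18629 = 12143504 → 170312171/12143504
APPEND 37: p_6 = 37·170312171 + 6802036 = 6308352363, q_6 = 37·12143504 + 484995 = 449794643 → 6308352363/449794643
APPEND 22: p_7 = 22·6308352363 + 170312171 = 138954064157, q_7 = 22·449794643 + 12143504 = 9907625650 → 138954064157/9907625650
APPEND 15: p_8 = 15·138954064157 + 6308352363 = 2090619314718, q_8 = 15·9907625650 + 449794643 = 149064179393 → 2090619314718/149064179393
APPEND 9: p_9 = 9·2090619314718 + 138954064157 = 18954527896619, q_9 = 9·149064179393 + 9907625650 = 1351485240187 → 18954527896619/1351485240187
APPEND 45: p_10 = 45·18954527896619 + 2090619314718 = 855044374662573, q_10 = 45·1351485240187 + 149064179393 = 60965899987808 → 855044374662573/60965899987808
APPEND 29: p_11 = 29·855044374662573 + 18954527896619 = 24815241393111236, q_11 = 29·60965899987808 + 1351485240187 = 1769362584886619 → 24815241393111236/1769362584886619
APPEND 30: p_12 = 30·24815241393111236 + 855044374662573 = 745312286167999653, q_12 = 30·1769362584886619 + 60965899987808 = 53141843446586378 → 745312286167999653/53141843446586378
APPEND 45: p_13 = 45·745312286167999653 + 24815241393111236 = 33563868118953095621, q_13 = 45·53141843446586378 + 1769362584886619 = 2393152317681273629 → 33563868118953095621/2393152317681273629
APPEND 36: p_14 = 36·33563868118953095621 + 745312286167999653 = 1209044564568479442009, q_14 = 36·2393152317681273629 + 53141843446586378 = 86206625279972437022 → 1209044564568479442009/86206625279972437022
APPEND 14: p_15 = 14·1209044564568479442009 + 33563868118953095621 = 16960187772077665283747, q_15 = 14·86206625279972437022 + 2393152317681273629 = 1209285906237295391937 → 16960187772077665283747/1209285906237295391937
APPEND 31: p_16 = 31·16960187772077665283747 + 1209044564568479442009 = 526974865498976103238166, q_16 = 31·1209285906237295391937 + 86206625279972437022 = 37574069718636129587069 → 526974865498976103238166/37574069718636129587069
APPEND 12: p_17 = 12·526974865498976103238166 + 16960187772077665283747 = 6340658573759790904141739, q_17 = 12·37574069718636129587069 + 1209285906237295391937 = 452098122529870850436765 → 6340658573759790904141739/452098122529870850436765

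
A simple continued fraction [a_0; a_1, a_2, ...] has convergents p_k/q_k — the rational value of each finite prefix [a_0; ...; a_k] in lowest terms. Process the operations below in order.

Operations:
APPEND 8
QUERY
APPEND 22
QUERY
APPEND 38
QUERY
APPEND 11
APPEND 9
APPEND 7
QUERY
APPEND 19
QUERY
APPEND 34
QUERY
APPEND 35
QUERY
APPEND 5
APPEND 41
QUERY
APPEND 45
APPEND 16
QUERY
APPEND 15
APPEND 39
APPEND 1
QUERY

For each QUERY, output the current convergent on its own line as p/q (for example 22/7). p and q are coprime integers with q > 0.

APPEND 8: p_0 = 8·1 + 0 = 8, q_0 = 8·0 + 1 = 1 → 8/1
APPEND 22: p_1 = 22·8 + 1 = 177, q_1 = 22·1 + 0 = 22 → 177/22
APPEND 38: p_2 = 38·177 + 8 = 6734, q_2 = 38·22 + 1 = 837 → 6734/837
APPEND 11: p_3 = 11·6734 + 177 = 74251, q_3 = 11·837 + 22 = 9229 → 74251/9229
APPEND 9: p_4 = 9·74251 + 6734 = 674993, q_4 = 9·9229 + 837 = 83898 → 674993/83898
APPEND 7: p_5 = 7·674993 + 74251 = 4799202, q_5 = 7·83898 + 9229 = 596515 → 4799202/596515
APPEND 19: p_6 = 19·4799202 + 674993 = 91859831, q_6 = 19·596515 + 83898 = 11417683 → 91859831/11417683
APPEND 34: p_7 = 34·91859831 + 4799202 = 3128033456, q_7 = 34·11417683 + 596515 = 388797737 → 3128033456/388797737
APPEND 35: p_8 = 35·3128033456 + 91859831 = 109573030791, q_8 = 35·388797737 + 11417683 = 13619338478 → 109573030791/13619338478
APPEND 5: p_9 = 5·109573030791 + 3128033456 = 550993187411, q_9 = 5·13619338478 + 388797737 = 68485490127 → 550993187411/68485490127
APPEND 41: p_10 = 41·550993187411 + 109573030791 = 22700293714642, q_10 = 41·68485490127 + 13619338478 = 2821524433685 → 22700293714642/2821524433685
APPEND 45: p_11 = 45·22700293714642 + 550993187411 = 1022064210346301, q_11 = 45·2821524433685 + 68485490127 = 127037085005952 → 1022064210346301/127037085005952
APPEND 16: p_12 = 16·1022064210346301 + 22700293714642 = 16375727659255458, q_12 = 16·127037085005952 + 2821524433685 = 2035414884528917 → 16375727659255458/2035414884528917
APPEND 15: p_13 = 15·16375727659255458 + 1022064210346301 = 246657979099178171, q_13 = 15·2035414884528917 + 127037085005952 = 30658260352939707 → 246657979099178171/30658260352939707
APPEND 39: p_14 = 39·246657979099178171 + 16375727659255458 = 9636036912527204127, q_14 = 39·30658260352939707 + 2035414884528917 = 1197707568649177490 → 9636036912527204127/1197707568649177490
APPEND 1: p_15 = 1·9636036912527204127 + 246657979099178171 = 9882694891626382298, q_15 = 1·1197707568649177490 + 30658260352939707 = 1228365829002117197 → 9882694891626382298/1228365829002117197

8/1
177/22
6734/837
4799202/596515
91859831/11417683
3128033456/388797737
109573030791/13619338478
22700293714642/2821524433685
16375727659255458/2035414884528917
9882694891626382298/1228365829002117197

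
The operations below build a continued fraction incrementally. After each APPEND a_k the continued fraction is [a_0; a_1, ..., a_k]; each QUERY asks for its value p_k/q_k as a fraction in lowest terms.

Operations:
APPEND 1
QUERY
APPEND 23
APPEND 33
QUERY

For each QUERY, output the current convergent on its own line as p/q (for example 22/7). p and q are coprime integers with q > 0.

APPEND 1: p_0 = 1·1 + 0 = 1, q_0 = 1·0 + 1 = 1 → 1/1
APPEND 23: p_1 = 23·1 + 1 = 24, q_1 = 23·1 + 0 = 23 → 24/23
APPEND 33: p_2 = 33·24 + 1 = 793, q_2 = 33·23 + 1 = 760 → 793/760

1/1
793/760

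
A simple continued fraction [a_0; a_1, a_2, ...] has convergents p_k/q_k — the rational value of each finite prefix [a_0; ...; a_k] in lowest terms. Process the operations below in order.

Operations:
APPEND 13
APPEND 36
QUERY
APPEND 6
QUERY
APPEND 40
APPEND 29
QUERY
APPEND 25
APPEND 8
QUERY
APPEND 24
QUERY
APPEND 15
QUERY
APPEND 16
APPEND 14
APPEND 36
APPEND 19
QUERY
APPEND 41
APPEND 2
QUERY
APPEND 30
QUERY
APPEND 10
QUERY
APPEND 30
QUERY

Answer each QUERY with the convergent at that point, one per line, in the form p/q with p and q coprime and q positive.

APPEND 13: p_0 = 13·1 + 0 = 13, q_0 = 13·0 + 1 = 1 → 13/1
APPEND 36: p_1 = 36·13 + 1 = 469, q_1 = 36·1 + 0 = 36 → 469/36
APPEND 6: p_2 = 6·469 + 13 = 2827, q_2 = 6·36 + 1 = 217 → 2827/217
APPEND 40: p_3 = 40·2827 + 469 = 113549, q_3 = 40·217 + 36 = 8716 → 113549/8716
APPEND 29: p_4 = 29·113549 + 2827 = 3295748, q_4 = 29·8716 + 217 = 252981 → 3295748/252981
APPEND 25: p_5 = 25·3295748 + 113549 = 82507249, q_5 = 25·252981 + 8716 = 6333241 → 82507249/6333241
APPEND 8: p_6 = 8·82507249 + 3295748 = 663353740, q_6 = 8·6333241 + 252981 = 50918909 → 663353740/50918909
APPEND 24: p_7 = 24·663353740 + 82507249 = 16002997009, q_7 = 24·50918909 + 6333241 = 1228387057 → 16002997009/1228387057
APPEND 15: p_8 = 15·16002997009 + 663353740 = 240708308875, q_8 = 15·1228387057 + 50918909 = 18476724764 → 240708308875/18476724764
APPEND 16: p_9 = 16·240708308875 + 16002997009 = 3867335939009, q_9 = 16·18476724764 + 1228387057 = 296855983281 → 3867335939009/296855983281
APPEND 14: p_10 = 14·3867335939009 + 240708308875 = 54383411455001, q_10 = 14·296855983281 + 18476724764 = 4174460490698 → 54383411455001/4174460490698
APPEND 36: p_11 = 36·54383411455001 + 3867335939009 = 1961670148319045, q_11 = 36·4174460490698 + 296855983281 = 150577433648409 → 1961670148319045/150577433648409
APPEND 19: p_12 = 19·1961670148319045 + 54383411455001 = 37326116229516856, q_12 = 19·150577433648409 + 4174460490698 = 2865145699810469 → 37326116229516856/2865145699810469
APPEND 41: p_13 = 41·37326116229516856 + 1961670148319045 = 1532332435558510141, q_13 = 41·2865145699810469 + 150577433648409 = 117621551125877638 → 1532332435558510141/117621551125877638
APPEND 2: p_14 = 2·1532332435558510141 + 37326116229516856 = 3101990987346537138, q_14 = 2·117621551125877638 + 2865145699810469 = 238108247951565745 → 3101990987346537138/238108247951565745
APPEND 30: p_15 = 30·3101990987346537138 + 1532332435558510141 = 94592062055954624281, q_15 = 30·238108247951565745 + 117621551125877638 = 7260868989672849988 → 94592062055954624281/7260868989672849988
APPEND 10: p_16 = 10·94592062055954624281 + 3101990987346537138 = 949022611546892779948, q_16 = 10·7260868989672849988 + 238108247951565745 = 72846798144680065625 → 949022611546892779948/72846798144680065625
APPEND 30: p_17 = 30·949022611546892779948 + 94592062055954624281 = 28565270408462738022721, q_17 = 30·72846798144680065625 + 7260868989672849988 = 2192664813330074818738 → 28565270408462738022721/2192664813330074818738

469/36
2827/217
3295748/252981
663353740/50918909
16002997009/1228387057
240708308875/18476724764
37326116229516856/2865145699810469
3101990987346537138/238108247951565745
94592062055954624281/7260868989672849988
949022611546892779948/72846798144680065625
28565270408462738022721/2192664813330074818738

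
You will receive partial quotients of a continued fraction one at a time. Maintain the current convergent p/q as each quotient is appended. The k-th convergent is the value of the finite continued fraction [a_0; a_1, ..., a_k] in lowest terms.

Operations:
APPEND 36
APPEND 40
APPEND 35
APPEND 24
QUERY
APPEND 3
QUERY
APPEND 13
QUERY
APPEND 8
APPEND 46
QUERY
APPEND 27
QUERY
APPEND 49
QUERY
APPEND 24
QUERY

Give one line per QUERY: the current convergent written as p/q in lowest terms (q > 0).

APPEND 36: p_0 = 36·1 + 0 = 36, q_0 = 36·0 + 1 = 1 → 36/1
APPEND 40: p_1 = 40·36 + 1 = 1441, q_1 = 40·1 + 0 = 40 → 1441/40
APPEND 35: p_2 = 35·1441 + 36 = 50471, q_2 = 35·40 + 1 = 1401 → 50471/1401
APPEND 24: p_3 = 24·50471 + 1441 = 1212745, q_3 = 24·1401 + 40 = 33664 → 1212745/33664
APPEND 3: p_4 = 3·1212745 + 50471 = 3688706, q_4 = 3·33664 + 1401 = 102393 → 3688706/102393
APPEND 13: p_5 = 13·3688706 + 1212745 = 49165923, q_5 = 13·102393 + 33664 = 1364773 → 49165923/1364773
APPEND 8: p_6 = 8·49165923 + 3688706 = 397016090, q_6 = 8·1364773 + 102393 = 11020577 → 397016090/11020577
APPEND 46: p_7 = 46·397016090 + 49165923 = 18311906063, q_7 = 46·11020577 + 1364773 = 508311315 → 18311906063/508311315
APPEND 27: p_8 = 27·18311906063 + 397016090 = 494818479791, q_8 = 27·508311315 + 11020577 = 13735426082 → 494818479791/13735426082
APPEND 49: p_9 = 49·494818479791 + 18311906063 = 24264417415822, q_9 = 49·13735426082 + 508311315 = 673544189333 → 24264417415822/673544189333
APPEND 24: p_10 = 24·24264417415822 + 494818479791 = 582840836459519, q_10 = 24·673544189333 + 13735426082 = 16178795970074 → 582840836459519/16178795970074

1212745/33664
3688706/102393
49165923/1364773
18311906063/508311315
494818479791/13735426082
24264417415822/673544189333
582840836459519/16178795970074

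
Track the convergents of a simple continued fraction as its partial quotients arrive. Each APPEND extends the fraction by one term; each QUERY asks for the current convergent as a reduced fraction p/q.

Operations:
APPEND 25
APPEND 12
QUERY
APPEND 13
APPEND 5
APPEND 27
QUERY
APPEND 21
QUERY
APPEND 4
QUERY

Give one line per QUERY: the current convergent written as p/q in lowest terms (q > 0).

APPEND 25: p_0 = 25·1 + 0 = 25, q_0 = 25·0 + 1 = 1 → 25/1
APPEND 12: p_1 = 12·25 + 1 = 301, q_1 = 12·1 + 0 = 12 → 301/12
APPEND 13: p_2 = 13·301 + 25 = 3938, q_2 = 13·12 + 1 = 157 → 3938/157
APPEND 5: p_3 = 5·3938 + 301 = 19991, q_3 = 5·157 + 12 = 797 → 19991/797
APPEND 27: p_4 = 27·19991 + 3938 = 543695, q_4 = 27·797 + 157 = 21676 → 543695/21676
APPEND 21: p_5 = 21·543695 + 19991 = 11437586, q_5 = 21·21676 + 797 = 455993 → 11437586/455993
APPEND 4: p_6 = 4·11437586 + 543695 = 46294039, q_6 = 4·455993 + 21676 = 1845648 → 46294039/1845648

301/12
543695/21676
11437586/455993
46294039/1845648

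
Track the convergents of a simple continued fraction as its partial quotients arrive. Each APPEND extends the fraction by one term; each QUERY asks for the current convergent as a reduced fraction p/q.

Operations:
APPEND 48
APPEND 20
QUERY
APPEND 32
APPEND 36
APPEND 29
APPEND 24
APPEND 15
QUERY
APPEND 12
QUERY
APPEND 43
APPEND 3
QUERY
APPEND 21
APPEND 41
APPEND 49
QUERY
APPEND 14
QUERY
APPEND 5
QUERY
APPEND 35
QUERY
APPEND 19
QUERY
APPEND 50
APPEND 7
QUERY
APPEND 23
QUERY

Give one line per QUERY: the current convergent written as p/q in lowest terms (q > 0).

961/20
11645853124/242369865
140524480105/2924551676
18303119973022/380918827475
785640485920191088/16350504895051355
11014992314437823395/229240586481771673
55860602058109308063/1162553437303909720
1966136064348263605600/40918610892118611873
37412445824675117814463/778616160387557535307
13145531436911404198115713/273580702572277525175868
304219811476260400710990149/6331327885792653074422187

APPEND 48: p_0 = 48·1 + 0 = 48, q_0 = 48·0 + 1 = 1 → 48/1
APPEND 20: p_1 = 20·48 + 1 = 961, q_1 = 20·1 + 0 = 20 → 961/20
APPEND 32: p_2 = 32·961 + 48 = 30800, q_2 = 32·20 + 1 = 641 → 30800/641
APPEND 36: p_3 = 36·30800 + 961 = 1109761, q_3 = 36·641 + 20 = 23096 → 1109761/23096
APPEND 29: p_4 = 29·1109761 + 30800 = 32213869, q_4 = 29·23096 + 641 = 670425 → 32213869/670425
APPEND 24: p_5 = 24·32213869 + 1109761 = 774242617, q_5 = 24·670425 + 23096 = 16113296 → 774242617/16113296
APPEND 15: p_6 = 15·774242617 + 32213869 = 11645853124, q_6 = 15·16113296 + 670425 = 242369865 → 11645853124/242369865
APPEND 12: p_7 = 12·11645853124 + 774242617 = 140524480105, q_7 = 12·242369865 + 16113296 = 2924551676 → 140524480105/2924551676
APPEND 43: p_8 = 43·140524480105 + 11645853124 = 6054198497639, q_8 = 43·2924551676 + 242369865 = 125998091933 → 6054198497639/125998091933
APPEND 3: p_9 = 3·6054198497639 + 140524480105 = 18303119973022, q_9 = 3·125998091933 + 2924551676 = 380918827475 → 18303119973022/380918827475
APPEND 21: p_10 = 21·18303119973022 + 6054198497639 = 390419717931101, q_10 = 21·380918827475 + 125998091933 = 8125293468908 → 390419717931101/8125293468908
APPEND 41: p_11 = 41·390419717931101 + 18303119973022 = 16025511555148163, q_11 = 41·8125293468908 + 380918827475 = 333517951052703 → 16025511555148163/333517951052703
APPEND 49: p_12 = 49·16025511555148163 + 390419717931101 = 785640485920191088, q_12 = 49·333517951052703 + 8125293468908 = 16350504895051355 → 785640485920191088/16350504895051355
APPEND 14: p_13 = 14·785640485920191088 + 16025511555148163 = 11014992314437823395, q_13 = 14·16350504895051355 + 333517951052703 = 229240586481771673 → 11014992314437823395/229240586481771673
APPEND 5: p_14 = 5·11014992314437823395 + 785640485920191088 = 55860602058109308063, q_14 = 5·229240586481771673 + 16350504895051355 = 1162553437303909720 → 55860602058109308063/1162553437303909720
APPEND 35: p_15 = 35·55860602058109308063 + 11014992314437823395 = 1966136064348263605600, q_15 = 35·1162553437303909720 + 229240586481771673 = 40918610892118611873 → 1966136064348263605600/40918610892118611873
APPEND 19: p_16 = 19·1966136064348263605600 + 55860602058109308063 = 37412445824675117814463, q_16 = 19·40918610892118611873 + 1162553437303909720 = 778616160387557535307 → 37412445824675117814463/778616160387557535307
APPEND 50: p_17 = 50·37412445824675117814463 + 1966136064348263605600 = 1872588427298104154328750, q_17 = 50·778616160387557535307 + 40918610892118611873 = 38971726630269995377223 → 1872588427298104154328750/38971726630269995377223
APPEND 7: p_18 = 7·1872588427298104154328750 + 37412445824675117814463 = 13145531436911404198115713, q_18 = 7·38971726630269995377223 + 778616160387557535307 = 273580702572277525175868 → 13145531436911404198115713/273580702572277525175868
APPEND 23: p_19 = 23·13145531436911404198115713 + 1872588427298104154328750 = 304219811476260400710990149, q_19 = 23·273580702572277525175868 + 38971726630269995377223 = 6331327885792653074422187 → 304219811476260400710990149/6331327885792653074422187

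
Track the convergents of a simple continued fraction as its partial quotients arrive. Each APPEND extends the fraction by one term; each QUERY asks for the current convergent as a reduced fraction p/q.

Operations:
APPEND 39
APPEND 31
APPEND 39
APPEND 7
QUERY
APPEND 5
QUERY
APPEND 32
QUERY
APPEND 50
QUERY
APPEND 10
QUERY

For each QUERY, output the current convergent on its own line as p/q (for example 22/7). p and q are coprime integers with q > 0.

APPEND 39: p_0 = 39·1 + 0 = 39, q_0 = 39·0 + 1 = 1 → 39/1
APPEND 31: p_1 = 31·39 + 1 = 1210, q_1 = 31·1 + 0 = 31 → 1210/31
APPEND 39: p_2 = 39·1210 + 39 = 47229, q_2 = 39·31 + 1 = 1210 → 47229/1210
APPEND 7: p_3 = 7·47229 + 1210 = 331813, q_3 = 7·1210 + 31 = 8501 → 331813/8501
APPEND 5: p_4 = 5·331813 + 47229 = 1706294, q_4 = 5·8501 + 1210 = 43715 → 1706294/43715
APPEND 32: p_5 = 32·1706294 + 331813 = 54933221, q_5 = 32·43715 + 8501 = 1407381 → 54933221/1407381
APPEND 50: p_6 = 50·54933221 + 1706294 = 2748367344, q_6 = 50·1407381 + 43715 = 70412765 → 2748367344/70412765
APPEND 10: p_7 = 10·2748367344 + 54933221 = 27538606661, q_7 = 10·70412765 + 1407381 = 705535031 → 27538606661/705535031

331813/8501
1706294/43715
54933221/1407381
2748367344/70412765
27538606661/705535031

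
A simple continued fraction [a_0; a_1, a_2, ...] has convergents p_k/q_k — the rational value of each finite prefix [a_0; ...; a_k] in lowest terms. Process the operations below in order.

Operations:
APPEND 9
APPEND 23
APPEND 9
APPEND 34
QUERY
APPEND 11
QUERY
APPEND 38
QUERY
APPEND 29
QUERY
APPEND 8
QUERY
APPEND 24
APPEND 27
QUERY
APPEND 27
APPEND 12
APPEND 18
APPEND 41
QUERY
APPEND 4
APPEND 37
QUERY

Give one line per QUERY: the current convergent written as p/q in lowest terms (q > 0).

APPEND 9: p_0 = 9·1 + 0 = 9, q_0 = 9·0 + 1 = 1 → 9/1
APPEND 23: p_1 = 23·9 + 1 = 208, q_1 = 23·1 + 0 = 23 → 208/23
APPEND 9: p_2 = 9·208 + 9 = 1881, q_2 = 9·23 + 1 = 208 → 1881/208
APPEND 34: p_3 = 34·1881 + 208 = 64162, q_3 = 34·208 + 23 = 7095 → 64162/7095
APPEND 11: p_4 = 11·64162 + 1881 = 707663, q_4 = 11·7095 + 208 = 78253 → 707663/78253
APPEND 38: p_5 = 38·707663 + 64162 = 26955356, q_5 = 38·78253 + 7095 = 2980709 → 26955356/2980709
APPEND 29: p_6 = 29·26955356 + 707663 = 782412987, q_6 = 29·2980709 + 78253 = 86518814 → 782412987/86518814
APPEND 8: p_7 = 8·782412987 + 26955356 = 6286259252, q_7 = 8·86518814 + 2980709 = 695131221 → 6286259252/695131221
APPEND 24: p_8 = 24·6286259252 + 782412987 = 151652635035, q_8 = 24·695131221 + 86518814 = 16769668118 → 151652635035/16769668118
APPEND 27: p_9 = 27·151652635035 + 6286259252 = 4100907405197, q_9 = 27·16769668118 + 695131221 = 453476170407 → 4100907405197/453476170407
APPEND 27: p_10 = 27·4100907405197 + 151652635035 = 110876152575354, q_10 = 27·453476170407 + 16769668118 = 12260626269107 → 110876152575354/12260626269107
APPEND 12: p_11 = 12·110876152575354 + 4100907405197 = 1334614738309445, q_11 = 12·12260626269107 + 453476170407 = 147580991399691 → 1334614738309445/147580991399691
APPEND 18: p_12 = 18·1334614738309445 + 110876152575354 = 24133941442145364, q_12 = 18·147580991399691 + 12260626269107 = 2668718471463545 → 24133941442145364/2668718471463545
APPEND 41: p_13 = 41·24133941442145364 + 1334614738309445 = 990826213866269369, q_13 = 41·2668718471463545 + 147580991399691 = 109565038321405036 → 990826213866269369/109565038321405036
APPEND 4: p_14 = 4·990826213866269369 + 24133941442145364 = 3987438796907222840, q_14 = 4·109565038321405036 + 2668718471463545 = 440928871757083689 → 3987438796907222840/440928871757083689
APPEND 37: p_15 = 37·3987438796907222840 + 990826213866269369 = 148526061699433514449, q_15 = 37·440928871757083689 + 109565038321405036 = 16423933293333501529 → 148526061699433514449/16423933293333501529

64162/7095
707663/78253
26955356/2980709
782412987/86518814
6286259252/695131221
4100907405197/453476170407
990826213866269369/109565038321405036
148526061699433514449/16423933293333501529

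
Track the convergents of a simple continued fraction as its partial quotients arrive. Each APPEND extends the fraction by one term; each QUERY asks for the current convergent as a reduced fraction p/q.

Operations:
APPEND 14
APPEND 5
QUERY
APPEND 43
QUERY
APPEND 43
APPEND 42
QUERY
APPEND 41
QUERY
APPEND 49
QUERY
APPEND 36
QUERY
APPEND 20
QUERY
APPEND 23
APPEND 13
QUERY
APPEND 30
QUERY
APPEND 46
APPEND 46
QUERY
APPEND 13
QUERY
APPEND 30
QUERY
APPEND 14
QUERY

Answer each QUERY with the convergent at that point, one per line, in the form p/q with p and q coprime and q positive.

71/5
3067/216
5545051/390522
227479043/16020695
11152018158/785404577
401700132731/28290585467
8045154672778/566597113917
2418768503558903/170346911786171
72748495364373715/5123467377790688
154119828037542864193/10854216396725050362
2006906614043321984302/141340663003715812525
60361318249337202393253/4251074106508199426112
847065362104764155489844/59656378154118507778093

APPEND 14: p_0 = 14·1 + 0 = 14, q_0 = 14·0 + 1 = 1 → 14/1
APPEND 5: p_1 = 5·14 + 1 = 71, q_1 = 5·1 + 0 = 5 → 71/5
APPEND 43: p_2 = 43·71 + 14 = 3067, q_2 = 43·5 + 1 = 216 → 3067/216
APPEND 43: p_3 = 43·3067 + 71 = 131952, q_3 = 43·216 + 5 = 9293 → 131952/9293
APPEND 42: p_4 = 42·131952 + 3067 = 5545051, q_4 = 42·9293 + 216 = 390522 → 5545051/390522
APPEND 41: p_5 = 41·5545051 + 131952 = 227479043, q_5 = 41·390522 + 9293 = 16020695 → 227479043/16020695
APPEND 49: p_6 = 49·227479043 + 5545051 = 11152018158, q_6 = 49·16020695 + 390522 = 785404577 → 11152018158/785404577
APPEND 36: p_7 = 36·11152018158 + 227479043 = 401700132731, q_7 = 36·785404577 + 16020695 = 28290585467 → 401700132731/28290585467
APPEND 20: p_8 = 20·401700132731 + 11152018158 = 8045154672778, q_8 = 20·28290585467 + 785404577 = 566597113917 → 8045154672778/566597113917
APPEND 23: p_9 = 23·8045154672778 + 401700132731 = 185440257606625, q_9 = 23·566597113917 + 28290585467 = 13060024205558 → 185440257606625/13060024205558
APPEND 13: p_10 = 13·185440257606625 + 8045154672778 = 2418768503558903, q_10 = 13·13060024205558 + 566597113917 = 170346911786171 → 2418768503558903/170346911786171
APPEND 30: p_11 = 30·2418768503558903 + 185440257606625 = 72748495364373715, q_11 = 30·170346911786171 + 13060024205558 = 5123467377790688 → 72748495364373715/5123467377790688
APPEND 46: p_12 = 46·72748495364373715 + 2418768503558903 = 3348849555264749793, q_12 = 46·5123467377790688 + 170346911786171 = 235849846290157819 → 3348849555264749793/235849846290157819
APPEND 46: p_13 = 46·3348849555264749793 + 72748495364373715 = 154119828037542864193, q_13 = 46·235849846290157819 + 5123467377790688 = 10854216396725050362 → 154119828037542864193/10854216396725050362
APPEND 13: p_14 = 13·154119828037542864193 + 3348849555264749793 = 2006906614043321984302, q_14 = 13·10854216396725050362 + 235849846290157819 = 141340663003715812525 → 2006906614043321984302/141340663003715812525
APPEND 30: p_15 = 30·2006906614043321984302 + 154119828037542864193 = 60361318249337202393253, q_15 = 30·141340663003715812525 + 10854216396725050362 = 4251074106508199426112 → 60361318249337202393253/4251074106508199426112
APPEND 14: p_16 = 14·60361318249337202393253 + 2006906614043321984302 = 847065362104764155489844, q_16 = 14·4251074106508199426112 + 141340663003715812525 = 59656378154118507778093 → 847065362104764155489844/59656378154118507778093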